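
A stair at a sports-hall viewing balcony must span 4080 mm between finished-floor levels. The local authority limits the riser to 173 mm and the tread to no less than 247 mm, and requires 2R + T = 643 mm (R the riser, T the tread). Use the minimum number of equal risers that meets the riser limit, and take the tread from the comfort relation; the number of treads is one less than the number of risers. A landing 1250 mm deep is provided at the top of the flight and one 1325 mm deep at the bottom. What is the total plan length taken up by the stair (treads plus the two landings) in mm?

9544 mm

4080 / 173 = 23.58, so 24 risers are needed.
R = 4080 ÷ 24 = 170 mm.
Tread T = 643 − 2 × 170 = 303 mm (≥ 247 mm).
Treads = 24 − 1 = 23; going = 23 × 303 = 6969 mm.
Enclosure = 6969 + 1250 + 1325 = 9544 mm.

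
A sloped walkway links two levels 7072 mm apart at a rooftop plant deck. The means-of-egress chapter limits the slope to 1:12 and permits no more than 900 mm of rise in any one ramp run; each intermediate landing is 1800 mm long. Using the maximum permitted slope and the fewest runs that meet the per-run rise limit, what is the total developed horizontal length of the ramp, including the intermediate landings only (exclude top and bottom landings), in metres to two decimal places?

97.46 m

7072 / 900 = 7.86, so 8 ramp runs are needed. That means 7 intermediate landings.
Ramp run (horizontal) at 1:12: 7072 × 12 = 84864 mm.
7 intermediate landings contribute 7 × 1800 = 12600 mm.
Developed length = 84864 + 12600 = 97464 mm.
= 97.46 m.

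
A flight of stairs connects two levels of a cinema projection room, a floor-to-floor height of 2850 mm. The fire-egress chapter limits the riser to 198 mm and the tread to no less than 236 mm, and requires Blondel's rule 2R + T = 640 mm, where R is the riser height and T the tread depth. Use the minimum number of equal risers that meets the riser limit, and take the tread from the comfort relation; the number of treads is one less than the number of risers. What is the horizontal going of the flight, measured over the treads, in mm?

3640 mm

⌈2850/198⌉ = 15 risers.
Each riser is 2850/15 = 190 mm (≤ 198 mm).
T = 640 − 2·190 = 260 mm, which satisfies the 236 mm minimum.
Treads = 15 − 1 = 14; going = 14 × 260 = 3640 mm.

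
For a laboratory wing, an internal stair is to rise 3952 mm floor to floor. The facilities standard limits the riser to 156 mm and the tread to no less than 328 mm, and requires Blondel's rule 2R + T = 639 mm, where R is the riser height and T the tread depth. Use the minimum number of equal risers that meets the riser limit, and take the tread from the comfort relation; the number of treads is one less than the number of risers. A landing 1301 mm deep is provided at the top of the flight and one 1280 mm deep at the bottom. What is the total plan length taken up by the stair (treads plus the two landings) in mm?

At most 156 each: 3952/156 = 25.33, giving 26 risers.
Each riser is 3952/26 = 152 mm (≤ 156 mm).
T = 639 − 2·152 = 335 mm, which satisfies the 328 mm minimum.
Going = (26 − 1) × 335 = 8375 mm.
Add landings: 8375 + 1301 + 1280 = 10956 mm.

10956 mm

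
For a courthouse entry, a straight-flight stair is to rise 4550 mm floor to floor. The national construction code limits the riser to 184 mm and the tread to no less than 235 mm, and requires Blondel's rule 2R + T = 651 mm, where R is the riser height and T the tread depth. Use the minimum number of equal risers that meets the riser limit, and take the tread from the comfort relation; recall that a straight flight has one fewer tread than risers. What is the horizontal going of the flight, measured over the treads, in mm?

6888 mm

4550 / 184 = 24.728 → round up to 25 risers.
Riser R = 4550 / 25 = 182 mm, within the 184 mm limit.
From 2R + T = 651: T = 651 − 364 = 287 mm.
Going = (25 − 1) × 287 = 6888 mm.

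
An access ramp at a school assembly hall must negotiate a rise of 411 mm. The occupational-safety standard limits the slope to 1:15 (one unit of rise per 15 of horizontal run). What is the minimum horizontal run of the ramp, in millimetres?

Run = rise × 15 = 411 × 15 = 6165 mm.

6165 mm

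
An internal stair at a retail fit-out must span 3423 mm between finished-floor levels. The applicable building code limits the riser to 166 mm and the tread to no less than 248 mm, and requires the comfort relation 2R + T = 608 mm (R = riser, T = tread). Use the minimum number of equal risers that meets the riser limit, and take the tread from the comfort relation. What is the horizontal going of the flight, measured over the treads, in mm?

⌈3423/166⌉ = 21 risers.
R = 3423 ÷ 21 = 163 mm.
Tread T = 608 − 2 × 163 = 282 mm (≥ 248 mm).
Treads = 21 − 1 = 20; going = 20 × 282 = 5640 mm.

5640 mm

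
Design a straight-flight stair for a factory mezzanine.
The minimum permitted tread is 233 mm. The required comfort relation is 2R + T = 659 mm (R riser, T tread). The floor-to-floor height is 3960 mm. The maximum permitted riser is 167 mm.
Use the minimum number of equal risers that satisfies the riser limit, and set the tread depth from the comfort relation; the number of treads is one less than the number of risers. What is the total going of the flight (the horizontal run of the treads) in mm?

At most 167 each: 3960/167 = 23.71, giving 24 risers.
R = 3960 ÷ 24 = 165 mm.
Tread T = 659 − 2 × 165 = 329 mm (≥ 233 mm).
Going = (24 − 1) × 329 = 7567 mm.

7567 mm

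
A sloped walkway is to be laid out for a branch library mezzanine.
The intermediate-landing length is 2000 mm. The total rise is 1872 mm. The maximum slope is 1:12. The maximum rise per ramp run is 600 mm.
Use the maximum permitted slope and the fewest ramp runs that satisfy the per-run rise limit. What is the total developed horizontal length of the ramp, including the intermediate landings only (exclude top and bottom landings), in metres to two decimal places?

28.46 m

At most 600 each: 1872/600 = 3.12, giving 4 ramp runs. That means 3 intermediate landings.
Ramp run (horizontal) at 1:12: 1872 × 12 = 22464 mm.
3 intermediate landings contribute 3 × 2000 = 6000 mm.
Total developed length = 22464 + 6000 = 28464 mm.
= 28.46 m.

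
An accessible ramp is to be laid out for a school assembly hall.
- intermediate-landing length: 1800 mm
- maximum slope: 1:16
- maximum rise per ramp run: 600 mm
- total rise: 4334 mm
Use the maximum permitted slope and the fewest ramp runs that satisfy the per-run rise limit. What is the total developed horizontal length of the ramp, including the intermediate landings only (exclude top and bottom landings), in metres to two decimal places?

4334 / 600 = 7.22, so 8 ramp runs are needed. That means 7 intermediate landings.
Ramp run (horizontal) at 1:16: 4334 × 16 = 69344 mm.
Intermediate landings: 7 × 1800 = 12600 mm.
Total developed length = 69344 + 12600 = 81944 mm.
= 81.94 m.

81.94 m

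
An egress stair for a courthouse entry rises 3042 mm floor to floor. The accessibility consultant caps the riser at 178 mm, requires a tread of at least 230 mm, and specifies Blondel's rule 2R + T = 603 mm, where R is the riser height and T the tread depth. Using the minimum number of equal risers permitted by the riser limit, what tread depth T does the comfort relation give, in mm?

At most 178 each: 3042/178 = 17.09, giving 18 risers.
Riser R = 3042 / 18 = 169 mm, within the 178 mm limit.
T = 603 − 2·169 = 265 mm, which satisfies the 230 mm minimum.

265 mm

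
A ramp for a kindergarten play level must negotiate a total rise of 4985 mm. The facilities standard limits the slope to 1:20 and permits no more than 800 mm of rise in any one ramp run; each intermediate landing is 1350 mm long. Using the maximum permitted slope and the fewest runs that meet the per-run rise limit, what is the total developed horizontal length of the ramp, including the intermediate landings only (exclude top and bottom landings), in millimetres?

107800 mm

At most 800 each: 4985/800 = 6.23, giving 7 ramp runs. That means 6 intermediate landings.
Horizontal run for 4985 mm of rise at 1:20 is 4985 × 20 = 99700 mm.
6 intermediate landings contribute 6 × 1350 = 8100 mm.
Developed length = 99700 + 8100 = 107800 mm.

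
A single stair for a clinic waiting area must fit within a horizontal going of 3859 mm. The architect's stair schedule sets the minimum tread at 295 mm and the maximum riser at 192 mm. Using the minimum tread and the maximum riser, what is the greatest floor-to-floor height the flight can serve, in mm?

2688 mm

Treads that fit: ⌊3859 / 295⌋ = 13.
Risers = treads + 1 = 14.
Maximum height = 14 × 192 = 2688 mm.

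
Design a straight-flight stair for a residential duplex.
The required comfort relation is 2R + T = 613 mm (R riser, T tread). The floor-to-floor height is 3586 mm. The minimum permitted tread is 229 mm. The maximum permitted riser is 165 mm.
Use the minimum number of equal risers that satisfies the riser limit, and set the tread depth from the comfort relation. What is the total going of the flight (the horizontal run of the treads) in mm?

6027 mm

3586 / 165 = 21.733 → round up to 22 risers.
R = 3586 ÷ 22 = 163 mm.
T = 613 − 2·163 = 287 mm, which satisfies the 229 mm minimum.
Going = (22 − 1) × 287 = 6027 mm.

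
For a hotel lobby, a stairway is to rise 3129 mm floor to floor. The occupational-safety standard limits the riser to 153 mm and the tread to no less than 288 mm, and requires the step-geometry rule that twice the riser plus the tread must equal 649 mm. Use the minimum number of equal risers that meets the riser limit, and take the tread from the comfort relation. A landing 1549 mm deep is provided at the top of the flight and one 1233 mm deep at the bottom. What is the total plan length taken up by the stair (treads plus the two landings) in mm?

9802 mm

3129 / 153 = 20.45, so 21 risers are needed.
Riser R = 3129 / 21 = 149 mm, within the 153 mm limit.
From 2R + T = 649: T = 649 − 298 = 351 mm.
21 risers give 20 treads; going = 20 × 351 = 7020 mm.
Enclosure = 7020 + 1549 + 1233 = 9802 mm.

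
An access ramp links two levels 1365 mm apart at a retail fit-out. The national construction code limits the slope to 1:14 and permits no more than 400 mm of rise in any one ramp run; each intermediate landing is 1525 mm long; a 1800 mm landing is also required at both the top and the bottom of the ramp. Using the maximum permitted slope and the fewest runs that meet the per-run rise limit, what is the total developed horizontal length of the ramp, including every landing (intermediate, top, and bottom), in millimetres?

27285 mm

⌈1365/400⌉ = 4 ramp runs. That means 3 intermediate landings.
Ramp run (horizontal) at 1:14: 1365 × 14 = 19110 mm.
3 intermediate landings contribute 3 × 1525 = 4575 mm.
Top and bottom landings: 2 × 1800 = 3600 mm.
Total = 19110 + 4575 + 3600 = 27285 mm.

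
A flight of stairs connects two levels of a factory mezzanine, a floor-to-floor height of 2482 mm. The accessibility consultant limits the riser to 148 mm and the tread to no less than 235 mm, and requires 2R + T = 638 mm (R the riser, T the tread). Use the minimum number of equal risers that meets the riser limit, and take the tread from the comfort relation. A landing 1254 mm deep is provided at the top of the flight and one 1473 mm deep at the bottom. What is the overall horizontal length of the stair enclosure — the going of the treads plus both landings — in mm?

2482 / 148 = 16.77, so 17 risers are needed.
Each riser is 2482/17 = 146 mm (≤ 148 mm).
T = 638 − 2·146 = 346 mm, which satisfies the 235 mm minimum.
Going = (17 − 1) × 346 = 5536 mm.
Enclosure = 5536 + 1254 + 1473 = 8263 mm.

8263 mm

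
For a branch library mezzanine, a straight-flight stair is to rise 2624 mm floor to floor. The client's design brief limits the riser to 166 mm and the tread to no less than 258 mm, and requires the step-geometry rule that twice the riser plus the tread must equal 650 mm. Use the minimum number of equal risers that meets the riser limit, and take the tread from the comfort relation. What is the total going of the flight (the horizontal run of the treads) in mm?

2624 / 166 = 15.81, so 16 risers are needed.
R = 2624 ÷ 16 = 164 mm.
From 2R + T = 650: T = 650 − 328 = 322 mm.
16 risers give 15 treads; going = 15 × 322 = 4830 mm.

4830 mm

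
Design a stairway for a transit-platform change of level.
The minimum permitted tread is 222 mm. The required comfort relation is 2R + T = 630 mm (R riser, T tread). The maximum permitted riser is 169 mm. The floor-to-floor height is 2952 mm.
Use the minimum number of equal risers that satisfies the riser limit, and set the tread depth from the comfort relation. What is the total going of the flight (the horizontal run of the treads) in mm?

5134 mm

2952 / 169 = 17.47, so 18 risers are needed.
Each riser is 2952/18 = 164 mm (≤ 169 mm).
From 2R + T = 630: T = 630 − 328 = 302 mm.
18 risers give 17 treads; going = 17 × 302 = 5134 mm.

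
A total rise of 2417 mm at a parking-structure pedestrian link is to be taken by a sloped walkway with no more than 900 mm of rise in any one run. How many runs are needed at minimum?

3 runs

At most 900 each: 2417/900 = 2.69, giving 3 ramp runs.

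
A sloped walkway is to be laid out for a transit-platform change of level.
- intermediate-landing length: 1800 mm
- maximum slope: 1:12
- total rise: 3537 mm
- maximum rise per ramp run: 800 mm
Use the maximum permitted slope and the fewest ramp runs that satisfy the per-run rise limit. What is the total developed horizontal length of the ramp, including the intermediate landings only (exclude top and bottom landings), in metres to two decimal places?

3537 / 800 = 4.421 → round up to 5 ramp runs. That means 4 intermediate landings.
Ramp run (horizontal) at 1:12: 3537 × 12 = 42444 mm.
4 intermediate landings contribute 4 × 1800 = 7200 mm.
Developed length = 42444 + 7200 = 49644 mm.
= 49.64 m.

49.64 m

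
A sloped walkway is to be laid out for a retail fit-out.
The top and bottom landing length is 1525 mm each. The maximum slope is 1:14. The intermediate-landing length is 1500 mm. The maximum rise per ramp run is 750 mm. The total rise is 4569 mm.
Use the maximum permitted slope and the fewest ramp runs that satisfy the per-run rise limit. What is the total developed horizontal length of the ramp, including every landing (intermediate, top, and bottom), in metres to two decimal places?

76.02 m

⌈4569/750⌉ = 7 ramp runs. That means 6 intermediate landings.
Ramp run (horizontal) at 1:14: 4569 × 14 = 63966 mm.
Intermediate landings: 6 × 1500 = 9000 mm.
Top and bottom landings: 2 × 1525 = 3050 mm.
Total = 63966 + 9000 + 3050 = 76016 mm.
= 76.02 m.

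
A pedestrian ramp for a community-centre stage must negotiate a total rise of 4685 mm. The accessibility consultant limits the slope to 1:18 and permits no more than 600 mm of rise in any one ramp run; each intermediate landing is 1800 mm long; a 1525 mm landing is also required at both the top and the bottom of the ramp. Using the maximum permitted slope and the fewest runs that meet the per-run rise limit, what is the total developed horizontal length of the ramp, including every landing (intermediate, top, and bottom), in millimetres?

At most 600 each: 4685/600 = 7.81, giving 8 ramp runs. That means 7 intermediate landings.
Ramp run (horizontal) at 1:18: 4685 × 18 = 84330 mm.
Intermediate landings: 7 × 1800 = 12600 mm.
Top and bottom landings: 2 × 1525 = 3050 mm.
Total = 84330 + 12600 + 3050 = 99980 mm.

99980 mm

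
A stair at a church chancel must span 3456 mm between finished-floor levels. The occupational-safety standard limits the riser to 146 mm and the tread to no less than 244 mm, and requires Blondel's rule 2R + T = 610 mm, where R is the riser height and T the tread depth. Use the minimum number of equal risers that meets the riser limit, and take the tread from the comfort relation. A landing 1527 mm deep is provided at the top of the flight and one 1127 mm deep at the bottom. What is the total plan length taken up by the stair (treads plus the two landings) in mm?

3456 / 146 = 23.671 → round up to 24 risers.
R = 3456 ÷ 24 = 144 mm.
T = 610 − 2·144 = 322 mm, which satisfies the 244 mm minimum.
24 risers give 23 treads; going = 23 × 322 = 7406 mm.
Enclosure = 7406 + 1527 + 1127 = 10060 mm.

10060 mm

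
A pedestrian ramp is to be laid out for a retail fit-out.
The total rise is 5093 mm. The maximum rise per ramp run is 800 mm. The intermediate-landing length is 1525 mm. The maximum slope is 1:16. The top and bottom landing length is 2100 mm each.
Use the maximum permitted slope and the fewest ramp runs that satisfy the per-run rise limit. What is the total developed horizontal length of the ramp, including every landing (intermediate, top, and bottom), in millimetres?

5093 / 800 = 6.366 → round up to 7 ramp runs. That means 6 intermediate landings.
Ramp run (horizontal) at 1:16: 5093 × 16 = 81488 mm.
6 intermediate landings contribute 6 × 1525 = 9150 mm.
Top and bottom landings: 2 × 2100 = 4200 mm.
Total = 81488 + 9150 + 4200 = 94838 mm.

94838 mm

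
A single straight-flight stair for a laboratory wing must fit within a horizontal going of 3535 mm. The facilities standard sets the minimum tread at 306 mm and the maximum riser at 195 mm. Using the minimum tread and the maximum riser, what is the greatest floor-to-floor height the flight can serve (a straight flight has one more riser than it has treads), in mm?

2340 mm

3535 / 306 = 11.55, so 11 treads fit.
Risers = treads + 1 = 12.
Maximum height = 12 × 195 = 2340 mm.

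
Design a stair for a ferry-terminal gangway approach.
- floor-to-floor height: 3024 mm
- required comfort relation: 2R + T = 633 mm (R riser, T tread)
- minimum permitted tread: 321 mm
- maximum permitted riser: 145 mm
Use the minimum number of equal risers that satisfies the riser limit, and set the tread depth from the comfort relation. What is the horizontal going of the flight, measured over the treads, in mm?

3024 / 145 = 20.855 → round up to 21 risers.
Riser R = 3024 / 21 = 144 mm, within the 145 mm limit.
From 2R + T = 633: T = 633 − 288 = 345 mm.
Going = (21 − 1) × 345 = 6900 mm.

6900 mm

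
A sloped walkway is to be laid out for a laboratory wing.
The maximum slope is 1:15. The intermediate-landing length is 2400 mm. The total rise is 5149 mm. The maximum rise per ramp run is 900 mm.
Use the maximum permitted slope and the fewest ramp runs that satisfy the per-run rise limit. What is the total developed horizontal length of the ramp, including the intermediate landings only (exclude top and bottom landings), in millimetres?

89235 mm

⌈5149/900⌉ = 6 ramp runs. That means 5 intermediate landings.
Horizontal run for 5149 mm of rise at 1:15 is 5149 × 15 = 77235 mm.
Intermediate landings: 5 × 2400 = 12000 mm.
Total developed length = 77235 + 12000 = 89235 mm.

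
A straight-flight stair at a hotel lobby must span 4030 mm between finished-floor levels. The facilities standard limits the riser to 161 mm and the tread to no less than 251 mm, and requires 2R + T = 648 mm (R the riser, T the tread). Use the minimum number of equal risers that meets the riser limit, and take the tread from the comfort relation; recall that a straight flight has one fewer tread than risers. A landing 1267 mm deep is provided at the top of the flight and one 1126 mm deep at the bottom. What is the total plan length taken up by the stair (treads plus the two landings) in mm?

10843 mm

4030 / 161 = 25.031 → round up to 26 risers.
Riser R = 4030 / 26 = 155 mm, within the 161 mm limit.
Tread T = 648 − 2 × 155 = 338 mm (≥ 251 mm).
Treads = 26 − 1 = 25; going = 25 × 338 = 8450 mm.
Add landings: 8450 + 1267 + 1126 = 10843 mm.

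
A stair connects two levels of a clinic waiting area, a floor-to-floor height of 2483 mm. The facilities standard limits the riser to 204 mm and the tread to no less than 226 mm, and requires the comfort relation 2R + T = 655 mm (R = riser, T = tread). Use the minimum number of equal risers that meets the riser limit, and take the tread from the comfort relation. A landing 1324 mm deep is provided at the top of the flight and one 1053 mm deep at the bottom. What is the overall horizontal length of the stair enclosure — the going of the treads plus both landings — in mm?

2483 / 204 = 12.172 → round up to 13 risers.
Each riser is 2483/13 = 191 mm (≤ 204 mm).
Tread T = 655 − 2 × 191 = 273 mm (≥ 226 mm).
Treads = 13 − 1 = 12; going = 12 × 273 = 3276 mm.
Add landings: 3276 + 1324 + 1053 = 5653 mm.

5653 mm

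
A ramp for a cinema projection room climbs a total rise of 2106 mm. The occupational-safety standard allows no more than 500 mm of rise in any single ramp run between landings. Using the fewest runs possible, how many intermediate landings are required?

2106 / 500 = 4.21, so 5 ramp runs are needed.
5 runs are separated by 4 intermediate landings.

4 intermediate landings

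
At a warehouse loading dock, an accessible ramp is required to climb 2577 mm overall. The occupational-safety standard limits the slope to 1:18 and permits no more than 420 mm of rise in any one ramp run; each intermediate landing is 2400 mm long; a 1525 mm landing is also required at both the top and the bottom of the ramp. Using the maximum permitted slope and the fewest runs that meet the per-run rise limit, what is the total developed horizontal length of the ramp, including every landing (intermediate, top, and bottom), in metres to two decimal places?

63.84 m

2577 / 420 = 6.14, so 7 ramp runs are needed. That means 6 intermediate landings.
Horizontal run for 2577 mm of rise at 1:18 is 2577 × 18 = 46386 mm.
6 intermediate landings contribute 6 × 2400 = 14400 mm.
Top and bottom landings: 2 × 1525 = 3050 mm.
Total = 46386 + 14400 + 3050 = 63836 mm.
= 63.84 m.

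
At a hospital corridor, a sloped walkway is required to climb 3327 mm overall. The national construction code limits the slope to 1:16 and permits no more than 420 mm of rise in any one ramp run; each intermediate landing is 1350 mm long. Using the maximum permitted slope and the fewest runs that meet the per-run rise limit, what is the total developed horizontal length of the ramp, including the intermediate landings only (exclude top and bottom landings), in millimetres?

3327 / 420 = 7.921 → round up to 8 ramp runs. That means 7 intermediate landings.
Ramp run (horizontal) at 1:16: 3327 × 16 = 53232 mm.
7 intermediate landings contribute 7 × 1350 = 9450 mm.
Developed length = 53232 + 9450 = 62682 mm.

62682 mm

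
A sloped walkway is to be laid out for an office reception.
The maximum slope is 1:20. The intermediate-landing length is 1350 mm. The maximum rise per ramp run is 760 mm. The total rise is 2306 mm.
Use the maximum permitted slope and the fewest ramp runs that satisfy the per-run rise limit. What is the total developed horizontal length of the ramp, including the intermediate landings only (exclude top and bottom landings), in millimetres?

⌈2306/760⌉ = 4 ramp runs. That means 3 intermediate landings.
Horizontal run for 2306 mm of rise at 1:20 is 2306 × 20 = 46120 mm.
3 intermediate landings contribute 3 × 1350 = 4050 mm.
Developed length = 46120 + 4050 = 50170 mm.

50170 mm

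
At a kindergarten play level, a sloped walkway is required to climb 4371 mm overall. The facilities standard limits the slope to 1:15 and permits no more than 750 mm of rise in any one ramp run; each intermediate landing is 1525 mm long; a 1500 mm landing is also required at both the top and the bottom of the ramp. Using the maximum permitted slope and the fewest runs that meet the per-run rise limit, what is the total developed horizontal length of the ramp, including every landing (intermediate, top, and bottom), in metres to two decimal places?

⌈4371/750⌉ = 6 ramp runs. That means 5 intermediate landings.
Horizontal run for 4371 mm of rise at 1:15 is 4371 × 15 = 65565 mm.
Intermediate landings: 5 × 1525 = 7625 mm.
Top and bottom landings: 2 × 1500 = 3000 mm.
Total = 65565 + 7625 + 3000 = 76190 mm.
= 76.19 m.

76.19 m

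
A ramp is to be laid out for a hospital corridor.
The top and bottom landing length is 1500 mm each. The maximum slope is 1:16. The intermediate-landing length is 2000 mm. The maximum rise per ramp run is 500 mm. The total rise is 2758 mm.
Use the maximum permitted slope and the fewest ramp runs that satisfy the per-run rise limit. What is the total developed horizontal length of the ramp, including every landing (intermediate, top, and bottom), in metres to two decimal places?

57.13 m

2758 / 500 = 5.52, so 6 ramp runs are needed. That means 5 intermediate landings.
Horizontal run for 2758 mm of rise at 1:16 is 2758 × 16 = 44128 mm.
5 intermediate landings contribute 5 × 2000 = 10000 mm.
Top and bottom landings: 2 × 1500 = 3000 mm.
Total = 44128 + 10000 + 3000 = 57128 mm.
= 57.13 m.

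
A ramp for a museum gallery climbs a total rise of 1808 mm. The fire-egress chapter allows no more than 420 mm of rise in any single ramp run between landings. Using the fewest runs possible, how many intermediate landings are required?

1808 / 420 = 4.305 → round up to 5 ramp runs.
5 runs are separated by 4 intermediate landings.

4 intermediate landings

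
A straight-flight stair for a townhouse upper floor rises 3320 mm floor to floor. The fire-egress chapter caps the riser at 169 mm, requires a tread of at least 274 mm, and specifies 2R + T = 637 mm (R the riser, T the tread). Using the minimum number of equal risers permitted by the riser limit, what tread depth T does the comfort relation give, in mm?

305 mm

At most 169 each: 3320/169 = 19.64, giving 20 risers.
Each riser is 3320/20 = 166 mm (≤ 169 mm).
T = 637 − 2·166 = 305 mm, which satisfies the 274 mm minimum.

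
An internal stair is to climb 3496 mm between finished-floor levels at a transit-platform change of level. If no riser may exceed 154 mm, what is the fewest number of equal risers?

23 risers

3496 / 154 = 22.70, so 23 risers are needed.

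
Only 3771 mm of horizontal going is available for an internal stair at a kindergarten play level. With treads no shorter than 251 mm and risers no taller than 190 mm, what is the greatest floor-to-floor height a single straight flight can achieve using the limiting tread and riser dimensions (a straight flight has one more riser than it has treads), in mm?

3040 mm

Treads that fit: ⌊3771 / 251⌋ = 15.
Risers = treads + 1 = 16.
Maximum height = 16 × 190 = 3040 mm.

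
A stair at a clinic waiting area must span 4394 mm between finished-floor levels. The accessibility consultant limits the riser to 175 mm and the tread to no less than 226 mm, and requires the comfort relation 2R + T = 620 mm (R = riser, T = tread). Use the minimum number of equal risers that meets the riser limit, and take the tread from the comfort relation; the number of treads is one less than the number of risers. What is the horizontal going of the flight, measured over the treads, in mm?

7050 mm

⌈4394/175⌉ = 26 risers.
R = 4394 ÷ 26 = 169 mm.
Tread T = 620 − 2 × 169 = 282 mm (≥ 226 mm).
Treads = 26 − 1 = 25; going = 25 × 282 = 7050 mm.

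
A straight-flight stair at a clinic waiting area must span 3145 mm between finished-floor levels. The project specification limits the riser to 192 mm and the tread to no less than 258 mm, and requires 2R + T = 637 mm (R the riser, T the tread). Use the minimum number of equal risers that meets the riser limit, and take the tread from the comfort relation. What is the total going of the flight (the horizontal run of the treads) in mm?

At most 192 each: 3145/192 = 16.38, giving 17 risers.
R = 3145 ÷ 17 = 185 mm.
Tread T = 637 − 2 × 185 = 267 mm (≥ 258 mm).
17 risers give 16 treads; going = 16 × 267 = 4272 mm.

4272 mm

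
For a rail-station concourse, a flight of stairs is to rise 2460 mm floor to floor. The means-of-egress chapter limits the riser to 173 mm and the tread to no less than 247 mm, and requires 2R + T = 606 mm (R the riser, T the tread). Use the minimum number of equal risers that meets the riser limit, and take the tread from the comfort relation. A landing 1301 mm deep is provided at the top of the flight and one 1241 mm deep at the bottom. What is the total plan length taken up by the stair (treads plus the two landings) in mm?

2460 / 173 = 14.220 → round up to 15 risers.
Riser R = 2460 / 15 = 164 mm, within the 173 mm limit.
T = 606 − 2·164 = 278 mm, which satisfies the 247 mm minimum.
15 risers give 14 treads; going = 14 × 278 = 3892 mm.
Enclosure = 3892 + 1301 + 1241 = 6434 mm.

6434 mm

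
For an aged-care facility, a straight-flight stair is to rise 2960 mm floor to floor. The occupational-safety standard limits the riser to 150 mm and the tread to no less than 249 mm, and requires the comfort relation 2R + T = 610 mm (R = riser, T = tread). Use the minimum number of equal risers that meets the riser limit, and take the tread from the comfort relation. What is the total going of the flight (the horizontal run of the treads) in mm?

2960 / 150 = 19.73, so 20 risers are needed.
Each riser is 2960/20 = 148 mm (≤ 150 mm).
Tread T = 610 − 2 × 148 = 314 mm (≥ 249 mm).
20 risers give 19 treads; going = 19 × 314 = 5966 mm.

5966 mm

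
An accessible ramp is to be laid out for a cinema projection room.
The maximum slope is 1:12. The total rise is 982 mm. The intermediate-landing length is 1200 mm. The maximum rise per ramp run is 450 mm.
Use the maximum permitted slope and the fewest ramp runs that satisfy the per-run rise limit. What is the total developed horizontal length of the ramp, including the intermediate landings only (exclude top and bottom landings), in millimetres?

14184 mm

982 / 450 = 2.182 → round up to 3 ramp runs. That means 2 intermediate landings.
Ramp run (horizontal) at 1:12: 982 × 12 = 11784 mm.
2 intermediate landings contribute 2 × 1200 = 2400 mm.
Developed length = 11784 + 2400 = 14184 mm.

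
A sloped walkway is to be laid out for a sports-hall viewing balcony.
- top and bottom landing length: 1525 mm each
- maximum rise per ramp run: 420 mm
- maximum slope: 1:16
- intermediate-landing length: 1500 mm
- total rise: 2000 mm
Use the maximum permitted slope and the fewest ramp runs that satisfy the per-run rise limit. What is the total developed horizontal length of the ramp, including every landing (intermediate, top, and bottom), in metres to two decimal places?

41.05 m

2000 / 420 = 4.76, so 5 ramp runs are needed. That means 4 intermediate landings.
Horizontal run for 2000 mm of rise at 1:16 is 2000 × 16 = 32000 mm.
4 intermediate landings contribute 4 × 1500 = 6000 mm.
Top and bottom landings: 2 × 1525 = 3050 mm.
Total = 32000 + 6000 + 3050 = 41050 mm.
= 41.05 m.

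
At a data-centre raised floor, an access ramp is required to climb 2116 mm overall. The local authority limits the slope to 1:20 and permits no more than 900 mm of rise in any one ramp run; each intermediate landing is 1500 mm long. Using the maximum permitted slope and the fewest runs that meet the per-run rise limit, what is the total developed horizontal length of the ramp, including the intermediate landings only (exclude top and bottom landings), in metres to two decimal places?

45.32 m

⌈2116/900⌉ = 3 ramp runs. That means 2 intermediate landings.
Horizontal run for 2116 mm of rise at 1:20 is 2116 × 20 = 42320 mm.
Intermediate landings: 2 × 1500 = 3000 mm.
Total developed length = 42320 + 3000 = 45320 mm.
= 45.32 m.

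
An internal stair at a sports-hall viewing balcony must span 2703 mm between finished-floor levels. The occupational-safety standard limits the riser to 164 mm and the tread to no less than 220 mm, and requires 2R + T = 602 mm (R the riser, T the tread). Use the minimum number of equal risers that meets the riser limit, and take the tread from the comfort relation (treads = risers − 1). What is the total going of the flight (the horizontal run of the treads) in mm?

4544 mm

⌈2703/164⌉ = 17 risers.
R = 2703 ÷ 17 = 159 mm.
Tread T = 602 − 2 × 159 = 284 mm (≥ 220 mm).
Going = (17 − 1) × 284 = 4544 mm.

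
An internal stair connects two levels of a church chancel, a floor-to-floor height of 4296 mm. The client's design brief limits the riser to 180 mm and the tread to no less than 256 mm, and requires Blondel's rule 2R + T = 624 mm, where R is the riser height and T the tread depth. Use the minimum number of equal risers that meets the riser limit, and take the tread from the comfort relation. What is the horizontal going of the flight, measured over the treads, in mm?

4296 / 180 = 23.867 → round up to 24 risers.
Riser R = 4296 / 24 = 179 mm, within the 180 mm limit.
From 2R + T = 624: T = 624 − 358 = 266 mm.
Treads = 24 − 1 = 23; going = 23 × 266 = 6118 mm.

6118 mm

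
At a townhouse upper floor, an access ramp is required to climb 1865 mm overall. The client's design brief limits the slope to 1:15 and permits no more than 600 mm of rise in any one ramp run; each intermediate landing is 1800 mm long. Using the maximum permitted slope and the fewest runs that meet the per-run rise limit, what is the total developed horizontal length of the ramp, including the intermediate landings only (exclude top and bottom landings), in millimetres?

At most 600 each: 1865/600 = 3.11, giving 4 ramp runs. That means 3 intermediate landings.
Ramp run (horizontal) at 1:15: 1865 × 15 = 27975 mm.
Intermediate landings: 3 × 1800 = 5400 mm.
Total developed length = 27975 + 5400 = 33375 mm.

33375 mm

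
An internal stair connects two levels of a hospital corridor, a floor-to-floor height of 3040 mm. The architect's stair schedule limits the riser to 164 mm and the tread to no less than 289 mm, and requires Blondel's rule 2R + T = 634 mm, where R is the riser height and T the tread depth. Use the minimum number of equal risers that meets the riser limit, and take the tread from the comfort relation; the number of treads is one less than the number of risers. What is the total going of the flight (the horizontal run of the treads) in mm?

5652 mm

3040 / 164 = 18.54, so 19 risers are needed.
Riser R = 3040 / 19 = 160 mm, within the 164 mm limit.
From 2R + T = 634: T = 634 − 320 = 314 mm.
Going = (19 − 1) × 314 = 5652 mm.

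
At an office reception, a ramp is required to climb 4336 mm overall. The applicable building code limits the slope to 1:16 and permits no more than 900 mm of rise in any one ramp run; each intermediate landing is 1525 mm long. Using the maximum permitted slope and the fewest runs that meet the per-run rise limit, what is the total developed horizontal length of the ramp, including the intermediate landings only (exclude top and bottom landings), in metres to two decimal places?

75.48 m

4336 / 900 = 4.82, so 5 ramp runs are needed. That means 4 intermediate landings.
Horizontal run for 4336 mm of rise at 1:16 is 4336 × 16 = 69376 mm.
Intermediate landings: 4 × 1525 = 6100 mm.
Total developed length = 69376 + 6100 = 75476 mm.
= 75.48 m.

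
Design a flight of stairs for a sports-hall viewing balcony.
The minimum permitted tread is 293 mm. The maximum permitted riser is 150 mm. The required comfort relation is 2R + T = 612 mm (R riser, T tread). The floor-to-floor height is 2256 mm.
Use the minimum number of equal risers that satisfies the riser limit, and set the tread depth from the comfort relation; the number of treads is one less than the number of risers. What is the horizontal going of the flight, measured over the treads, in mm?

4950 mm

⌈2256/150⌉ = 16 risers.
R = 2256 ÷ 16 = 141 mm.
Tread T = 612 − 2 × 141 = 330 mm (≥ 293 mm).
16 risers give 15 treads; going = 15 × 330 = 4950 mm.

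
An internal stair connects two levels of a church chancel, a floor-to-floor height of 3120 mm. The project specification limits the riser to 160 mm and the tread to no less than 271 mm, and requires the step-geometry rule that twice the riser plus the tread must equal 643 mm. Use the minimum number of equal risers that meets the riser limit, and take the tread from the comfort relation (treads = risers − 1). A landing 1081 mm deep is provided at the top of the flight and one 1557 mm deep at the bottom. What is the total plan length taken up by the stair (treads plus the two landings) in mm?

At most 160 each: 3120/160 = 19.50, giving 20 risers.
Each riser is 3120/20 = 156 mm (≤ 160 mm).
T = 643 − 2·156 = 331 mm, which satisfies the 271 mm minimum.
Treads = 20 − 1 = 19; going = 19 × 331 = 6289 mm.
Add landings: 6289 + 1081 + 1557 = 8927 mm.

8927 mm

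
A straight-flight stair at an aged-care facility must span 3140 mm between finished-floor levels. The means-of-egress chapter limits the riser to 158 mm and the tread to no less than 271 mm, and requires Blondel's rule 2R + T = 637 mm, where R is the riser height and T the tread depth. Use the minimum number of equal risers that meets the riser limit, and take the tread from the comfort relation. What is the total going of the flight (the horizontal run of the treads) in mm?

6137 mm

3140 / 158 = 19.87, so 20 risers are needed.
Each riser is 3140/20 = 157 mm (≤ 158 mm).
T = 637 − 2·157 = 323 mm, which satisfies the 271 mm minimum.
Going = (20 − 1) × 323 = 6137 mm.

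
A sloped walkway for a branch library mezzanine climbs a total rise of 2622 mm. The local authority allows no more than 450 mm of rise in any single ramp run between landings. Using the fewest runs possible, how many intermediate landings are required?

At most 450 each: 2622/450 = 5.83, giving 6 ramp runs.
6 runs are separated by 5 intermediate landings.

5 intermediate landings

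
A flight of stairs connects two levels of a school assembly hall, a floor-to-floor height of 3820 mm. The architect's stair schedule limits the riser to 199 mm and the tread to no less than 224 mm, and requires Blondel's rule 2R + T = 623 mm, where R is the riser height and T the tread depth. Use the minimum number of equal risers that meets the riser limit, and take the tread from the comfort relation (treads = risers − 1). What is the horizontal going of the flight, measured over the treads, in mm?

3820 / 199 = 19.196 → round up to 20 risers.
Each riser is 3820/20 = 191 mm (≤ 199 mm).
Tread T = 623 − 2 × 191 = 241 mm (≥ 224 mm).
Treads = 20 − 1 = 19; going = 19 × 241 = 4579 mm.

4579 mm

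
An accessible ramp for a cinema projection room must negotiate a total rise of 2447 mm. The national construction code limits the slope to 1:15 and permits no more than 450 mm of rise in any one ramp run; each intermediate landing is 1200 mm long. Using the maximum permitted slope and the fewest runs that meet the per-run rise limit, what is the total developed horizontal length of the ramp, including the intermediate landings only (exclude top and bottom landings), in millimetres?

42705 mm

At most 450 each: 2447/450 = 5.44, giving 6 ramp runs. That means 5 intermediate landings.
Ramp run (horizontal) at 1:15: 2447 × 15 = 36705 mm.
5 intermediate landings contribute 5 × 1200 = 6000 mm.
Total developed length = 36705 + 6000 = 42705 mm.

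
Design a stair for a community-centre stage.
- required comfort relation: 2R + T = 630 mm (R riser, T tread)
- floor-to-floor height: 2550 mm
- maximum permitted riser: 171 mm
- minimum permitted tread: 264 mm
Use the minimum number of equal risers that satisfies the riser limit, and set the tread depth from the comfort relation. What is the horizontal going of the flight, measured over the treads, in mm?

At most 171 each: 2550/171 = 14.91, giving 15 risers.
Each riser is 2550/15 = 170 mm (≤ 171 mm).
From 2R + T = 630: T = 630 − 340 = 290 mm.
15 risers give 14 treads; going = 14 × 290 = 4060 mm.

4060 mm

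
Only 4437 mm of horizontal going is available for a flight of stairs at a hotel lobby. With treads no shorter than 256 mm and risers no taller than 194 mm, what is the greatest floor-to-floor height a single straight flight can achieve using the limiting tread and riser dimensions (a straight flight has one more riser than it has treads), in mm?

3492 mm

Treads that fit: ⌊4437 / 256⌋ = 17.
Risers = treads + 1 = 18.
Maximum height = 18 × 194 = 3492 mm.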